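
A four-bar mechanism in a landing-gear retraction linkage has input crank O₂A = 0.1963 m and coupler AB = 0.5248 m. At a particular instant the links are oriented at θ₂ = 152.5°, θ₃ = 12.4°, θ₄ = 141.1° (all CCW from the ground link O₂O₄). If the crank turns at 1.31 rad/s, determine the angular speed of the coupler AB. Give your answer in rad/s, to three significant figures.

ω₂ = 1.31 rad/s
Differentiating the loop-closure r₂e^{iθ₂}+r₃e^{iθ₃}=r₁+r₄e^{iθ₄} gives r₂ω₂e^{iθ₂}+r₃ω₃e^{iθ₃}=r₄ω₄e^{iθ₄}.
Eliminating the other unknown: ω₃ = r₂ω₂ sin(θ₄−θ₂) / [r₃ sin(θ₃−θ₄)].
Numerator sine = -0.19766; denominator sine = -0.78043.
Result = 0.1963·1.31·(-0.19766) / (0.5248·(-0.78043)) = +0.1241 rad/s; magnitude 0.1241 rad/s.

0.124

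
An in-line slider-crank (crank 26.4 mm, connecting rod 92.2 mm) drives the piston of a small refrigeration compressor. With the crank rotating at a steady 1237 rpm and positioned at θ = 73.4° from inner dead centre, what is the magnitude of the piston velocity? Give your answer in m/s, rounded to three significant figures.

3.56

ω = 2π·1237/60 = 129.5 rad/s
For an in-line slider-crank, x = r cosθ + √(L² − r² sin²θ), so v = −rω sinθ·[1 + r cosθ/√(L² − r² sin²θ)].
With r = 0.0264 m, L = 0.0922 m, θ = 73.4°: √(L² − r² sin²θ) = 0.088661 m.
v = −0.0264·129.5·0.95832·[1 + 0.0264·0.28569/0.088661] = -3.5561 m/s.
|v| = 3.5561 m/s.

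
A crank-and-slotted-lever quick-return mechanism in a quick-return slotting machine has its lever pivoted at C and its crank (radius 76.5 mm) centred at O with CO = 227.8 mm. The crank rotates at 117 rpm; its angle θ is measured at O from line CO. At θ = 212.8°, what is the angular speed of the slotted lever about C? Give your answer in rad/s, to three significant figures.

3.79

ω = 12.25 rad/s (from 117 rpm).
Crank pin A relative to C: A = (d + r cosθ, r sinθ); lever angle φ = atan2(r sinθ, d + r cosθ).
Differentiating tanφ: φ̇ = rω(d cosθ + r)/(d² + r² + 2dr cosθ).
d² + r² + 2dr cosθ = |CA|² = 0.0284485 m²;  d cosθ + r = -0.11498 m.
|ω_lever| = |0.0765·12.25·-0.11498| / 0.0284485 = 3.7883 rad/s.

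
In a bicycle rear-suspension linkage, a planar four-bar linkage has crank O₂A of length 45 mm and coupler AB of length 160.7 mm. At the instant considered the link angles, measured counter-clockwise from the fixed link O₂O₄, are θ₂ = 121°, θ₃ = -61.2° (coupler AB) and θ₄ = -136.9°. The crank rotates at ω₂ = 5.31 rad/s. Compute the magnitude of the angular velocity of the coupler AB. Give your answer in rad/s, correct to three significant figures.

1.50

ω₂ = 5.31 rad/s
Differentiating the loop-closure r₂e^{iθ₂}+r₃e^{iθ₃}=r₁+r₄e^{iθ₄} gives r₂ω₂e^{iθ₂}+r₃ω₃e^{iθ₃}=r₄ω₄e^{iθ₄}.
Eliminating the other unknown: ω₃ = r₂ω₂ sin(θ₄−θ₂) / [r₃ sin(θ₃−θ₄)].
Numerator sine = +0.97778; denominator sine = +0.96902.
Result = 0.045·5.31·(+0.97778) / (0.1607·(+0.96902)) = +1.5004 rad/s; magnitude 1.5004 rad/s.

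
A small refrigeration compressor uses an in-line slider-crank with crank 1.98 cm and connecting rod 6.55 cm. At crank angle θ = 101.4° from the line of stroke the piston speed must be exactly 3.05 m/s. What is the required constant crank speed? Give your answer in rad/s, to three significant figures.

For an in-line slider-crank, |v_piston| = rω|sinθ|·[1 + r cosθ/√(L² − r² sin²θ)].
With r = 0.0198 m, L = 0.0655 m, θ = 101.4°: the bracketed kinematic factor |dx/dθ| = 0.018195 m.
ω = v/|dx/dθ| = 3.05/0.018195 = 167.63 rad/s.

168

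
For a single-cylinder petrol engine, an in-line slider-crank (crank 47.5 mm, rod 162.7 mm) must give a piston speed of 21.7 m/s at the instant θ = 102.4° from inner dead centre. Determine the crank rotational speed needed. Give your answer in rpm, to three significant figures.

For an in-line slider-crank, |v_piston| = rω|sinθ|·[1 + r cosθ/√(L² − r² sin²θ)].
With r = 0.0475 m, L = 0.1627 m, θ = 102.4°: the bracketed kinematic factor |dx/dθ| = 0.043358 m.
ω = v/|dx/dθ| = 21.7/0.043358 = 500.49 rad/s.
N = 60ω/(2π) = 4779.3 rpm.

4780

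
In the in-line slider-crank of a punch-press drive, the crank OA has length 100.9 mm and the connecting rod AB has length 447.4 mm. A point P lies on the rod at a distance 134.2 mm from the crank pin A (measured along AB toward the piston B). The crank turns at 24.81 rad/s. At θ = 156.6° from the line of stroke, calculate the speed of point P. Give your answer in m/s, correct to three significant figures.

ω = 24.81 rad/s.  Crank-pin speed |V_A| = rω = 2.5033 m/s, perpendicular to OA.
Rod angle: sinφ = −(r/L) sinθ ⇒ φ = -5.139°; ω_rod = −rω cosθ/√(L²−r²sin²θ) = +5.1558 rad/s.
V_P = V_A + ω_rod × AP, with AP = 0.1342 m along the rod.
Components: V_Px = −rω sinθ − a·ω_rod·sinφ = -0.93222 m/s;  V_Py = rω cosθ + a·ω_rod·cosφ = -1.6083 m/s.
|V_P| = √(V_Px² + V_Py²) = 1.859 m/s.

1.86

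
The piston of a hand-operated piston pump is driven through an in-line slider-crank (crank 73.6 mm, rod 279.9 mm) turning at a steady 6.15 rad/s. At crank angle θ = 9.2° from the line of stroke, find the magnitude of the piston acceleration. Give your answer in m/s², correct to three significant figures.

ω = 6.15 rad/s
x(θ) = r cosθ + √(L² − r² sin²θ); with ω constant, a = ω²·d²x/dθ².
d²x/dθ² = −r cosθ − r²(cos2θ)/√u − r⁴ sin²2θ/(4u^{3/2}),  u = L² − r² sin²θ = 0.0782055 m².
Substituting r = 0.0736 m, L = 0.2799 m, θ = 9.2°: d²x/dθ² = -0.091067 m.
a = ω²·d²x/dθ² = (6.15)²·(-0.091067) = -3.4444 m/s²;  |a| = 3.4444 m/s².

3.44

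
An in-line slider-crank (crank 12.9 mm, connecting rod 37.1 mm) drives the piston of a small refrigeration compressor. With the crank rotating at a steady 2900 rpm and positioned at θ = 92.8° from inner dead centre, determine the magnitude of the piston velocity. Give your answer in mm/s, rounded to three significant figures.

ω = 2π·2900/60 = 303.7 rad/s
For an in-line slider-crank, x = r cosθ + √(L² − r² sin²θ), so v = −rω sinθ·[1 + r cosθ/√(L² − r² sin²θ)].
With r = 0.0129 m, L = 0.0371 m, θ = 92.8°: √(L² − r² sin²θ) = 0.034791 m.
v = −0.0129·303.7·0.99881·[1 + 0.0129·-0.04885/0.034791] = -3.842 m/s.
|v| = 3.842 m/s = 3842 mm/s.

3840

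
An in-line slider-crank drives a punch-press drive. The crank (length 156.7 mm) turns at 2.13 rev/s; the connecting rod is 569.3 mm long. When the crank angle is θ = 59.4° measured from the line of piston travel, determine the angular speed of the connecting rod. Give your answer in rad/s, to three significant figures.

1.93

ω = 13.38 rad/s (converted from 2.13 rev/s).
The rod makes angle φ with the slider axis where L sinφ = r sinθ; differentiating, L cosφ·φ̇ = r ω cosθ.
L cosφ = √(L² − r² sin²θ) = 0.55309 m.
|ω_rod| = r ω |cosθ| / √(L² − r² sin²θ) = 0.1567·13.38·0.50904/0.55309 = 1.9301 rad/s.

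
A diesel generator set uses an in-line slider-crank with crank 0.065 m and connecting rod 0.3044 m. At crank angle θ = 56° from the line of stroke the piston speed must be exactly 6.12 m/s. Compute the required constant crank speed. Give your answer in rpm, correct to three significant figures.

967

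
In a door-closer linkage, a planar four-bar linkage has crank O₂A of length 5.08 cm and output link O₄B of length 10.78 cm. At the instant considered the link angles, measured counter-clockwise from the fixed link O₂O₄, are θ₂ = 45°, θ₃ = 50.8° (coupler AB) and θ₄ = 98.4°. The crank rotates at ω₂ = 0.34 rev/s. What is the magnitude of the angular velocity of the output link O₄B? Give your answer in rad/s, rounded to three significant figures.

ω₂ = 2.136 rad/s (from 0.34 rev/s).
Differentiating the loop-closure r₂e^{iθ₂}+r₃e^{iθ₃}=r₁+r₄e^{iθ₄} gives r₂ω₂e^{iθ₂}+r₃ω₃e^{iθ₃}=r₄ω₄e^{iθ₄}.
Eliminating the other unknown: ω₄ = r₂ω₂ sin(θ₂−θ₃) / [r₄ sin(θ₄−θ₃)].
Numerator sine = -0.10106; denominator sine = +0.73846.
Result = 0.0508·2.136·(-0.10106) / (0.1078·(+0.73846)) = -0.13777 rad/s; magnitude 0.13777 rad/s.

0.138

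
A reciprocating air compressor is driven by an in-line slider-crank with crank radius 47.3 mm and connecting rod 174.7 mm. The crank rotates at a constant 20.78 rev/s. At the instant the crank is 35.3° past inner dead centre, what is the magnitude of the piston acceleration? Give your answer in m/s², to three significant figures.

ω = 2π·20.8 = 130.6 rad/s
x(θ) = r cosθ + √(L² − r² sin²θ); with ω constant, a = ω²·d²x/dθ².
d²x/dθ² = −r cosθ − r²(cos2θ)/√u − r⁴ sin²2θ/(4u^{3/2}),  u = L² − r² sin²θ = 0.029773 m².
Substituting r = 0.0473 m, L = 0.1747 m, θ = 35.3°: d²x/dθ² = -0.043127 m.
a = ω²·d²x/dθ² = (130.6)²·(-0.043127) = -735.19 m/s²;  |a| = 735.19 m/s².

735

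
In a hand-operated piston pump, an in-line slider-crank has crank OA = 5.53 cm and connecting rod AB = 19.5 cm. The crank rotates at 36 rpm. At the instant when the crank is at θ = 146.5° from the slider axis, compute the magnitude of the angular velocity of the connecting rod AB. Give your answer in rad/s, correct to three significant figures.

0.903

ω = 3.77 rad/s (converted from 36 rpm).
The rod makes angle φ with the slider axis where L sinφ = r sinθ; differentiating, L cosφ·φ̇ = r ω cosθ.
L cosφ = √(L² − r² sin²θ) = 0.1926 m.
|ω_rod| = r ω |cosθ| / √(L² − r² sin²θ) = 0.0553·3.77·0.83389/0.1926 = 0.90264 rad/s.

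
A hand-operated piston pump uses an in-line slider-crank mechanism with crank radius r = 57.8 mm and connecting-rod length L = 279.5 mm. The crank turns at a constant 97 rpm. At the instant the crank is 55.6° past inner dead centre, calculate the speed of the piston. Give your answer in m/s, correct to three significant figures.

0.542

ω = 2π·97/60 = 10.16 rad/s
For an in-line slider-crank, x = r cosθ + √(L² − r² sin²θ), so v = −rω sinθ·[1 + r cosθ/√(L² − r² sin²θ)].
With r = 0.0578 m, L = 0.2795 m, θ = 55.6°: √(L² − r² sin²θ) = 0.2754 m.
v = −0.0578·10.16·0.82511·[1 + 0.0578·0.56497/0.2754] = -0.54188 m/s.
|v| = 0.54188 m/s.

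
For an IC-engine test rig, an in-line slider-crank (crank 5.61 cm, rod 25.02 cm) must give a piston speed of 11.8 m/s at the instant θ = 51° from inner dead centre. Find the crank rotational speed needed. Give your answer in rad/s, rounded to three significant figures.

For an in-line slider-crank, |v_piston| = rω|sinθ|·[1 + r cosθ/√(L² − r² sin²θ)].
With r = 0.0561 m, L = 0.2502 m, θ = 51°: the bracketed kinematic factor |dx/dθ| = 0.049845 m.
ω = v/|dx/dθ| = 11.8/0.049845 = 236.73 rad/s.

237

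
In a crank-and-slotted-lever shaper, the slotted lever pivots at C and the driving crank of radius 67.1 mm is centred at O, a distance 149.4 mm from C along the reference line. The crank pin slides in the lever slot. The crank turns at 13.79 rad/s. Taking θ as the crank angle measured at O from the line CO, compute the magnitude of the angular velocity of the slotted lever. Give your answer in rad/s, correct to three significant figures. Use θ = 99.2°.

1.69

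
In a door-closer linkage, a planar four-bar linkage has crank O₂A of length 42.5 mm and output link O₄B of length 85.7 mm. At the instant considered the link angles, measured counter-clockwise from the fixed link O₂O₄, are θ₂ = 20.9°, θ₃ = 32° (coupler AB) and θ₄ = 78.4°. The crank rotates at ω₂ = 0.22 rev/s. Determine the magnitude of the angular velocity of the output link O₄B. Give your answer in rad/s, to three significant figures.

0.182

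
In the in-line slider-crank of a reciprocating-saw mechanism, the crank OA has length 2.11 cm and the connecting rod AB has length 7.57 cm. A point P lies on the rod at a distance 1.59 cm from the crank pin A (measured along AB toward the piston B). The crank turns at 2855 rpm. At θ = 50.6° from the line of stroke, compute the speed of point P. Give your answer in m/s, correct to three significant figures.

5.97

ω = 299 rad/s.  Crank-pin speed |V_A| = rω = 6.3084 m/s, perpendicular to OA.
Rod angle: sinφ = −(r/L) sinθ ⇒ φ = -12.438°; ω_rod = −rω cosθ/√(L²−r²sin²θ) = -54.166 rad/s.
V_P = V_A + ω_rod × AP, with AP = 0.0159 m along the rod.
Components: V_Px = −rω sinθ − a·ω_rod·sinφ = -5.0602 m/s;  V_Py = rω cosθ + a·ω_rod·cosφ = +3.1631 m/s.
|V_P| = √(V_Px² + V_Py²) = 5.9675 m/s.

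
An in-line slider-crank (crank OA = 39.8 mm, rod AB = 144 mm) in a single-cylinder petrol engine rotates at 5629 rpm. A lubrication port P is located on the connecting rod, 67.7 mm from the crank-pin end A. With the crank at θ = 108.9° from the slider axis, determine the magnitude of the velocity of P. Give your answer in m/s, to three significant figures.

21.6

ω = 589.5 rad/s.  Crank-pin speed |V_A| = rω = 23.461 m/s, perpendicular to OA.
Rod angle: sinφ = −(r/L) sinθ ⇒ φ = -15.158°; ω_rod = −rω cosθ/√(L²−r²sin²θ) = +54.676 rad/s.
V_P = V_A + ω_rod × AP, with AP = 0.0677 m along the rod.
Components: V_Px = −rω sinθ − a·ω_rod·sinφ = -21.228 m/s;  V_Py = rω cosθ + a·ω_rod·cosφ = -4.0266 m/s.
|V_P| = √(V_Px² + V_Py²) = 21.607 m/s.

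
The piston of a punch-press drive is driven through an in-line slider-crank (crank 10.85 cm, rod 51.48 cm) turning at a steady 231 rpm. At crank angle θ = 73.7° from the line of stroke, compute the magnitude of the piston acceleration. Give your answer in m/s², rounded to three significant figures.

ω = 2π·231/60 = 24.19 rad/s
x(θ) = r cosθ + √(L² − r² sin²θ); with ω constant, a = ω²·d²x/dθ².
d²x/dθ² = −r cosθ − r²(cos2θ)/√u − r⁴ sin²2θ/(4u^{3/2}),  u = L² − r² sin²θ = 0.254174 m².
Substituting r = 0.1085 m, L = 0.5148 m, θ = 73.7°: d²x/dθ² = -0.010859 m.
a = ω²·d²x/dθ² = (24.19)²·(-0.010859) = -6.3545 m/s²;  |a| = 6.3545 m/s².

6.35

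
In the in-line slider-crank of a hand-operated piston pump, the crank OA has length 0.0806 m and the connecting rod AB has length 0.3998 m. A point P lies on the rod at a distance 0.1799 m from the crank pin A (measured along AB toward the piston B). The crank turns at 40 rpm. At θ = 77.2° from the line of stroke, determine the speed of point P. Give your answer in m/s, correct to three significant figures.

ω = 4.189 rad/s.  Crank-pin speed |V_A| = rω = 0.33762 m/s, perpendicular to OA.
Rod angle: sinφ = −(r/L) sinθ ⇒ φ = -11.338°; ω_rod = −rω cosθ/√(L²−r²sin²θ) = -0.19081 rad/s.
V_P = V_A + ω_rod × AP, with AP = 0.1799 m along the rod.
Components: V_Px = −rω sinθ − a·ω_rod·sinφ = -0.33597 m/s;  V_Py = rω cosθ + a·ω_rod·cosφ = +0.041141 m/s.
|V_P| = √(V_Px² + V_Py²) = 0.33848 m/s.

0.338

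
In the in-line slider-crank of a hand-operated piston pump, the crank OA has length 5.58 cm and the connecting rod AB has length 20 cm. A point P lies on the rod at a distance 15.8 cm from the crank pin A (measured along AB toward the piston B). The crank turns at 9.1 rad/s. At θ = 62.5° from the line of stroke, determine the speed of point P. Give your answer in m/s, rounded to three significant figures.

0.500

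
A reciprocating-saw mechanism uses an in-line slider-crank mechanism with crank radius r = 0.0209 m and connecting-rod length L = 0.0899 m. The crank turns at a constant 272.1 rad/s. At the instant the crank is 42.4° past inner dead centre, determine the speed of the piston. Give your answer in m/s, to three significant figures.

4.50

ω = 272.1 rad/s
For an in-line slider-crank, x = r cosθ + √(L² − r² sin²θ), so v = −rω sinθ·[1 + r cosθ/√(L² − r² sin²θ)].
With r = 0.0209 m, L = 0.0899 m, θ = 42.4°: √(L² − r² sin²θ) = 0.088789 m.
v = −0.0209·272.1·0.67430·[1 + 0.0209·0.73846/0.088789] = -4.5012 m/s.
|v| = 4.5012 m/s.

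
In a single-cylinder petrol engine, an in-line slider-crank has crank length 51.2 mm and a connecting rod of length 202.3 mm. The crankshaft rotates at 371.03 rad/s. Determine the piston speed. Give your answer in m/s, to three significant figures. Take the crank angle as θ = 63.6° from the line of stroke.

19.0

ω = 371 rad/s
For an in-line slider-crank, x = r cosθ + √(L² − r² sin²θ), so v = −rω sinθ·[1 + r cosθ/√(L² − r² sin²θ)].
With r = 0.0512 m, L = 0.2023 m, θ = 63.6°: √(L² − r² sin²θ) = 0.19703 m.
v = −0.0512·371·0.89571·[1 + 0.0512·0.44464/0.19703] = -18.982 m/s.
|v| = 18.982 m/s.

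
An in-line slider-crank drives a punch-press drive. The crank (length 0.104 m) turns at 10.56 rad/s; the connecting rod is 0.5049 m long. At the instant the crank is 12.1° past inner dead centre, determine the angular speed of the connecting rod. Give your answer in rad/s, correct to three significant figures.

ω = 10.56 rad/s
The rod makes angle φ with the slider axis where L sinφ = r sinθ; differentiating, L cosφ·φ̇ = r ω cosθ.
L cosφ = √(L² − r² sin²θ) = 0.50443 m.
|ω_rod| = r ω |cosθ| / √(L² − r² sin²θ) = 0.104·10.56·0.97778/0.50443 = 2.1288 rad/s.

2.13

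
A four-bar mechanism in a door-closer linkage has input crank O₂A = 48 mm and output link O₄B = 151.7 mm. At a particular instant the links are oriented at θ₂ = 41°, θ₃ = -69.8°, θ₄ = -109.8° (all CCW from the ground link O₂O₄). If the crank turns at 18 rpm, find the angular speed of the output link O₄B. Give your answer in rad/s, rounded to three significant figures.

ω₂ = 1.885 rad/s (from 18 rpm).
Differentiating the loop-closure r₂e^{iθ₂}+r₃e^{iθ₃}=r₁+r₄e^{iθ₄} gives r₂ω₂e^{iθ₂}+r₃ω₃e^{iθ₃}=r₄ω₄e^{iθ₄}.
Eliminating the other unknown: ω₄ = r₂ω₂ sin(θ₂−θ₃) / [r₄ sin(θ₄−θ₃)].
Numerator sine = +0.93483; denominator sine = -0.64279.
Result = 0.048·1.885·(+0.93483) / (0.1517·(-0.64279)) = -0.8674 rad/s; magnitude 0.8674 rad/s.

0.867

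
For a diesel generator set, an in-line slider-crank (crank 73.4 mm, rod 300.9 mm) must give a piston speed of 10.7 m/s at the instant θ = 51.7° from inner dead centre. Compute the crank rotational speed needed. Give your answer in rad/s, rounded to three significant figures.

For an in-line slider-crank, |v_piston| = rω|sinθ|·[1 + r cosθ/√(L² − r² sin²θ)].
With r = 0.0734 m, L = 0.3009 m, θ = 51.7°: the bracketed kinematic factor |dx/dθ| = 0.066475 m.
ω = v/|dx/dθ| = 10.7/0.066475 = 160.96 rad/s.

161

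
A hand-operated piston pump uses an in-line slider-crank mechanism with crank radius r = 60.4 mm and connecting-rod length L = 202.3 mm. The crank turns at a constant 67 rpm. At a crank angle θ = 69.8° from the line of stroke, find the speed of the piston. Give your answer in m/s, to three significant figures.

0.440

ω = 2π·67/60 = 7.016 rad/s
For an in-line slider-crank, x = r cosθ + √(L² − r² sin²θ), so v = −rω sinθ·[1 + r cosθ/√(L² − r² sin²θ)].
With r = 0.0604 m, L = 0.2023 m, θ = 69.8°: √(L² − r² sin²θ) = 0.1942 m.
v = −0.0604·7.016·0.93849·[1 + 0.0604·0.34530/0.1942] = -0.44043 m/s.
|v| = 0.44043 m/s.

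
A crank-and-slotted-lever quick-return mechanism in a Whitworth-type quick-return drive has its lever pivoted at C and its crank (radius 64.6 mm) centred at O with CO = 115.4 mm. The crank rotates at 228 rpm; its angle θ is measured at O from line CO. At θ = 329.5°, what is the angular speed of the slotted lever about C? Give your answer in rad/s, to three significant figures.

8.34

ω = 23.88 rad/s (from 228 rpm).
Crank pin A relative to C: A = (d + r cosθ, r sinθ); lever angle φ = atan2(r sinθ, d + r cosθ).
Differentiating tanφ: φ̇ = rω(d cosθ + r)/(d² + r² + 2dr cosθ).
d² + r² + 2dr cosθ = |CA|² = 0.0303369 m²;  d cosθ + r = +0.16403 m.
|ω_lever| = |0.0646·23.88·+0.16403| / 0.0303369 = 8.3397 rad/s.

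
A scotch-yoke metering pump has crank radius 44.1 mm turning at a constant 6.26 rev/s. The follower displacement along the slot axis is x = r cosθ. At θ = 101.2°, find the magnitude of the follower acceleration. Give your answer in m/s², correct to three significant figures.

13.3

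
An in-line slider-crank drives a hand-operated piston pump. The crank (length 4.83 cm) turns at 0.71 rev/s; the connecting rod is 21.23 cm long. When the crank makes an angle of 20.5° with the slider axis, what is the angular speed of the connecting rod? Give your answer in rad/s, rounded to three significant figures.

0.954

ω = 4.461 rad/s (converted from 0.71 rev/s).
The rod makes angle φ with the slider axis where L sinφ = r sinθ; differentiating, L cosφ·φ̇ = r ω cosθ.
L cosφ = √(L² − r² sin²θ) = 0.21163 m.
|ω_rod| = r ω |cosθ| / √(L² − r² sin²θ) = 0.0483·4.461·0.93667/0.21163 = 0.95369 rad/s.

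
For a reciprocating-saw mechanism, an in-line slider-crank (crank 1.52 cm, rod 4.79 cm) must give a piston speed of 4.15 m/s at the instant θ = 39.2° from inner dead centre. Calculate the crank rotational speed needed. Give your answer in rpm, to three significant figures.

3300

For an in-line slider-crank, |v_piston| = rω|sinθ|·[1 + r cosθ/√(L² − r² sin²θ)].
With r = 0.0152 m, L = 0.0479 m, θ = 39.2°: the bracketed kinematic factor |dx/dθ| = 0.012018 m.
ω = v/|dx/dθ| = 4.15/0.012018 = 345.31 rad/s.
N = 60ω/(2π) = 3297.4 rpm.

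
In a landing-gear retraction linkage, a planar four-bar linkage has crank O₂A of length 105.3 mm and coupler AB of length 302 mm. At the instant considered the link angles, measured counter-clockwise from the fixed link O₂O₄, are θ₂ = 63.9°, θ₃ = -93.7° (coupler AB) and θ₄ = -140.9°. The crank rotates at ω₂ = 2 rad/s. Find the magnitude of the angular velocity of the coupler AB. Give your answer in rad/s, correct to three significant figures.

ω₂ = 2 rad/s
Differentiating the loop-closure r₂e^{iθ₂}+r₃e^{iθ₃}=r₁+r₄e^{iθ₄} gives r₂ω₂e^{iθ₂}+r₃ω₃e^{iθ₃}=r₄ω₄e^{iθ₄}.
Eliminating the other unknown: ω₃ = r₂ω₂ sin(θ₄−θ₂) / [r₃ sin(θ₃−θ₄)].
Numerator sine = +0.41945; denominator sine = +0.73373.
Result = 0.1053·2·(+0.41945) / (0.302·(+0.73373)) = +0.39866 rad/s; magnitude 0.39866 rad/s.

0.399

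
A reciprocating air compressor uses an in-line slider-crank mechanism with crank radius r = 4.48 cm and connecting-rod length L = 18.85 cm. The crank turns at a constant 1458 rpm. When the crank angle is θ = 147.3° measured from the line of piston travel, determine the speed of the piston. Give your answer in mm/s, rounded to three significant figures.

2950

ω = 2π·1458/60 = 152.7 rad/s
For an in-line slider-crank, x = r cosθ + √(L² − r² sin²θ), so v = −rω sinθ·[1 + r cosθ/√(L² − r² sin²θ)].
With r = 0.0448 m, L = 0.1885 m, θ = 147.3°: √(L² − r² sin²θ) = 0.18694 m.
v = −0.0448·152.7·0.54024·[1 + 0.0448·-0.84151/0.18694] = -2.9501 m/s.
|v| = 2.9501 m/s = 2950.1 mm/s.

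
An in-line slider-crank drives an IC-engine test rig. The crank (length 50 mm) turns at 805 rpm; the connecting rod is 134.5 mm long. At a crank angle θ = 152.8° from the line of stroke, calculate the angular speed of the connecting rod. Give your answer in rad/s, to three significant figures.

ω = 84.3 rad/s (converted from 805 rpm).
The rod makes angle φ with the slider axis where L sinφ = r sinθ; differentiating, L cosφ·φ̇ = r ω cosθ.
L cosφ = √(L² − r² sin²θ) = 0.13254 m.
|ω_rod| = r ω |cosθ| / √(L² − r² sin²θ) = 0.05·84.3·0.88942/0.13254 = 28.284 rad/s.

28.3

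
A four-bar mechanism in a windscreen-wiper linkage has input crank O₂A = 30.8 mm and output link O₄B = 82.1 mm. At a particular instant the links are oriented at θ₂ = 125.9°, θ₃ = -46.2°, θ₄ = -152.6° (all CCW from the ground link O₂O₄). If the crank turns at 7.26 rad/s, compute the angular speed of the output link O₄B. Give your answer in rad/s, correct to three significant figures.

0.390

ω₂ = 7.26 rad/s
Differentiating the loop-closure r₂e^{iθ₂}+r₃e^{iθ₃}=r₁+r₄e^{iθ₄} gives r₂ω₂e^{iθ₂}+r₃ω₃e^{iθ₃}=r₄ω₄e^{iθ₄}.
Eliminating the other unknown: ω₄ = r₂ω₂ sin(θ₂−θ₃) / [r₄ sin(θ₄−θ₃)].
Numerator sine = +0.13744; denominator sine = -0.95931.
Result = 0.0308·7.26·(+0.13744) / (0.0821·(-0.95931)) = -0.39022 rad/s; magnitude 0.39022 rad/s.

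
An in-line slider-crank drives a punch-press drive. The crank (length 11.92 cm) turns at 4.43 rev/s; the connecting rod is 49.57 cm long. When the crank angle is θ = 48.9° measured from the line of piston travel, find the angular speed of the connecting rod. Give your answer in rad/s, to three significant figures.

ω = 27.83 rad/s (converted from 4.43 rev/s).
The rod makes angle φ with the slider axis where L sinφ = r sinθ; differentiating, L cosφ·φ̇ = r ω cosθ.
L cosφ = √(L² − r² sin²θ) = 0.48749 m.
|ω_rod| = r ω |cosθ| / √(L² − r² sin²θ) = 0.1192·27.83·0.65738/0.48749 = 4.4741 rad/s.

4.47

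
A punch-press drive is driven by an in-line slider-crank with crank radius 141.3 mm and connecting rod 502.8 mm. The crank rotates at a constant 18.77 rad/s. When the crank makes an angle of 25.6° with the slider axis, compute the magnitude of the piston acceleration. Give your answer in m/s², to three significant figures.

ω = 18.77 rad/s
x(θ) = r cosθ + √(L² − r² sin²θ); with ω constant, a = ω²·d²x/dθ².
d²x/dθ² = −r cosθ − r²(cos2θ)/√u − r⁴ sin²2θ/(4u^{3/2}),  u = L² − r² sin²θ = 0.24908 m².
Substituting r = 0.1413 m, L = 0.5028 m, θ = 25.6°: d²x/dθ² = -0.15298 m.
a = ω²·d²x/dθ² = (18.77)²·(-0.15298) = -53.898 m/s²;  |a| = 53.898 m/s².

53.9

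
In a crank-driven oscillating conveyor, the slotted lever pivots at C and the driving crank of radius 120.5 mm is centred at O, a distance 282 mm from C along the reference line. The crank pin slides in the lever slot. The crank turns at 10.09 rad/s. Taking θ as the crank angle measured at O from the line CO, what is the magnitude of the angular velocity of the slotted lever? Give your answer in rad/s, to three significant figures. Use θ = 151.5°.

4.51

ω = 10.09 rad/s
Crank pin A relative to C: A = (d + r cosθ, r sinθ); lever angle φ = atan2(r sinθ, d + r cosθ).
Differentiating tanφ: φ̇ = rω(d cosθ + r)/(d² + r² + 2dr cosθ).
d² + r² + 2dr cosθ = |CA|² = 0.0343181 m²;  d cosθ + r = -0.12733 m.
|ω_lever| = |0.1205·10.09·-0.12733| / 0.0343181 = 4.511 rad/s.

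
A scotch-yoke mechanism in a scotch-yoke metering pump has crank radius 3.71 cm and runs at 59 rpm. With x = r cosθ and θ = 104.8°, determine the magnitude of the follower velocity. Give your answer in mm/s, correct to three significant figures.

ω = 6.178 rad/s (from 59 rpm).
x = r cosθ ⇒ ẋ = −rω sinθ.
|v| = rω|sinθ| = 0.0371·6.178·|sin 104.8°| = 0.22162 m/s = 221.62 mm/s.

222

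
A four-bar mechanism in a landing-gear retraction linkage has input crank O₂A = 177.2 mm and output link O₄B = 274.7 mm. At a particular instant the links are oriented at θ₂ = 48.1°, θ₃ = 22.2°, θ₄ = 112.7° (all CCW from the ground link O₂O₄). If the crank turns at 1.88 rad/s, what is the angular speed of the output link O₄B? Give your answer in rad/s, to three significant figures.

0.530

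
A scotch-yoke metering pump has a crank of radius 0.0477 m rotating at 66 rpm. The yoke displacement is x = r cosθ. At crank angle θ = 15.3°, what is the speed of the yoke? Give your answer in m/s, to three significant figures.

0.0870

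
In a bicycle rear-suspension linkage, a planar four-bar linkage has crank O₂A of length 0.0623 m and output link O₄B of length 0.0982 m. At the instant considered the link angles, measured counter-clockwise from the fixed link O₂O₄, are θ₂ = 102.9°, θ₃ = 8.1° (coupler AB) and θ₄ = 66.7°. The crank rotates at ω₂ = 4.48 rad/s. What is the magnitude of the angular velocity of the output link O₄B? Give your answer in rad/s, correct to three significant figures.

ω₂ = 4.48 rad/s
Differentiating the loop-closure r₂e^{iθ₂}+r₃e^{iθ₃}=r₁+r₄e^{iθ₄} gives r₂ω₂e^{iθ₂}+r₃ω₃e^{iθ₃}=r₄ω₄e^{iθ₄}.
Eliminating the other unknown: ω₄ = r₂ω₂ sin(θ₂−θ₃) / [r₄ sin(θ₄−θ₃)].
Numerator sine = +0.99649; denominator sine = +0.85355.
Result = 0.0623·4.48·(+0.99649) / (0.0982·(+0.85355)) = +3.3182 rad/s; magnitude 3.3182 rad/s.

3.32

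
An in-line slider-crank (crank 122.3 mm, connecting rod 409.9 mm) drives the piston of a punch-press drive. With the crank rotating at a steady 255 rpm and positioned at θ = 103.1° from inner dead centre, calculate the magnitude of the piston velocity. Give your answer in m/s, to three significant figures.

ω = 2π·255/60 = 26.7 rad/s
For an in-line slider-crank, x = r cosθ + √(L² − r² sin²θ), so v = −rω sinθ·[1 + r cosθ/√(L² − r² sin²θ)].
With r = 0.1223 m, L = 0.4099 m, θ = 103.1°: √(L² − r² sin²θ) = 0.39221 m.
v = −0.1223·26.7·0.97398·[1 + 0.1223·-0.22665/0.39221] = -2.956 m/s.
|v| = 2.956 m/s.

2.96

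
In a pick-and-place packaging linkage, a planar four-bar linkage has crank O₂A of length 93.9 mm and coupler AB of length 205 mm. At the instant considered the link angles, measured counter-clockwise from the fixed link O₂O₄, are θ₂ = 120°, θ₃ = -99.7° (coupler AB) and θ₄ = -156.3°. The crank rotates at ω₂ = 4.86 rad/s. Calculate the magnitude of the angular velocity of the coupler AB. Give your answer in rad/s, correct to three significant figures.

2.65

ω₂ = 4.86 rad/s
Differentiating the loop-closure r₂e^{iθ₂}+r₃e^{iθ₃}=r₁+r₄e^{iθ₄} gives r₂ω₂e^{iθ₂}+r₃ω₃e^{iθ₃}=r₄ω₄e^{iθ₄}.
Eliminating the other unknown: ω₃ = r₂ω₂ sin(θ₄−θ₂) / [r₃ sin(θ₃−θ₄)].
Numerator sine = +0.99396; denominator sine = +0.83485.
Result = 0.0939·4.86·(+0.99396) / (0.205·(+0.83485)) = +2.6504 rad/s; magnitude 2.6504 rad/s.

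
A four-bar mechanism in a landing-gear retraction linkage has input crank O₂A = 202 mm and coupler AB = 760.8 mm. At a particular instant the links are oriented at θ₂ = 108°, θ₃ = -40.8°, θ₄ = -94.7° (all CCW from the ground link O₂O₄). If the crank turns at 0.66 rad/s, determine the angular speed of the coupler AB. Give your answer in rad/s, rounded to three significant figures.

0.0837

ω₂ = 0.66 rad/s
Differentiating the loop-closure r₂e^{iθ₂}+r₃e^{iθ₃}=r₁+r₄e^{iθ₄} gives r₂ω₂e^{iθ₂}+r₃ω₃e^{iθ₃}=r₄ω₄e^{iθ₄}.
Eliminating the other unknown: ω₃ = r₂ω₂ sin(θ₄−θ₂) / [r₃ sin(θ₃−θ₄)].
Numerator sine = +0.38591; denominator sine = +0.80799.
Result = 0.202·0.66·(+0.38591) / (0.7608·(+0.80799)) = +0.083695 rad/s; magnitude 0.083695 rad/s.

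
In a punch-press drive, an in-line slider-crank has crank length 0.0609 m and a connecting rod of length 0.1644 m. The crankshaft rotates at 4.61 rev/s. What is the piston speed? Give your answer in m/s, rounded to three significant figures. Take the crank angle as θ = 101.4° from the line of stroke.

1.59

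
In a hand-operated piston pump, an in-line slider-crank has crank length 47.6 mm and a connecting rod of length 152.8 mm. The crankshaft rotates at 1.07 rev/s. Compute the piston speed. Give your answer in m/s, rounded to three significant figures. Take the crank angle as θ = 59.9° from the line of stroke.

ω = 2π·1.07 = 6.723 rad/s
For an in-line slider-crank, x = r cosθ + √(L² − r² sin²θ), so v = −rω sinθ·[1 + r cosθ/√(L² − r² sin²θ)].
With r = 0.0476 m, L = 0.1528 m, θ = 59.9°: √(L² − r² sin²θ) = 0.14715 m.
v = −0.0476·6.723·0.86515·[1 + 0.0476·0.50151/0.14715] = -0.32178 m/s.
|v| = 0.32178 m/s.

0.322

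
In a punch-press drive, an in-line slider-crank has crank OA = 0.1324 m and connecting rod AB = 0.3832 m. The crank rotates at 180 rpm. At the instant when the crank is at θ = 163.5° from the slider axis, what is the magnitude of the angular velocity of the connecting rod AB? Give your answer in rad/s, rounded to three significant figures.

6.27

ω = 18.85 rad/s (converted from 180 rpm).
The rod makes angle φ with the slider axis where L sinφ = r sinθ; differentiating, L cosφ·φ̇ = r ω cosθ.
L cosφ = √(L² − r² sin²θ) = 0.38135 m.
|ω_rod| = r ω |cosθ| / √(L² − r² sin²θ) = 0.1324·18.85·0.95882/0.38135 = 6.2748 rad/s.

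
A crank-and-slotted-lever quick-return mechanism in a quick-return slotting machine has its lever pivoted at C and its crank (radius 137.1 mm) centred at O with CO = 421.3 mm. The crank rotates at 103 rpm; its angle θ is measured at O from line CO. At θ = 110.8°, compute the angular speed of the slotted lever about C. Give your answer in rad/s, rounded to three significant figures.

ω = 10.79 rad/s (from 103 rpm).
Crank pin A relative to C: A = (d + r cosθ, r sinθ); lever angle φ = atan2(r sinθ, d + r cosθ).
Differentiating tanφ: φ̇ = rω(d cosθ + r)/(d² + r² + 2dr cosθ).
d² + r² + 2dr cosθ = |CA|² = 0.155268 m²;  d cosθ + r = -0.012507 m.
|ω_lever| = |0.1371·10.79·-0.012507| / 0.155268 = 0.11911 rad/s.

0.119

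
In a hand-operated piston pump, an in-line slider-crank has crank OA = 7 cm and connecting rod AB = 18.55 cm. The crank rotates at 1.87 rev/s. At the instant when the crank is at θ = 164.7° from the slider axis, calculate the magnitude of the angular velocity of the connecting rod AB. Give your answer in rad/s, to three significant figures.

4.30

ω = 11.75 rad/s (converted from 1.87 rev/s).
The rod makes angle φ with the slider axis where L sinφ = r sinθ; differentiating, L cosφ·φ̇ = r ω cosθ.
L cosφ = √(L² − r² sin²θ) = 0.18458 m.
|ω_rod| = r ω |cosθ| / √(L² − r² sin²θ) = 0.07·11.75·0.96456/0.18458 = 4.298 rad/s.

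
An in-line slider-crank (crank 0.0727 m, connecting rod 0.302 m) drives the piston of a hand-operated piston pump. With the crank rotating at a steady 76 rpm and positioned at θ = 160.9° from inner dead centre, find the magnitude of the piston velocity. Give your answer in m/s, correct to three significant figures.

0.146

ω = 2π·76/60 = 7.959 rad/s
For an in-line slider-crank, x = r cosθ + √(L² − r² sin²θ), so v = −rω sinθ·[1 + r cosθ/√(L² − r² sin²θ)].
With r = 0.0727 m, L = 0.302 m, θ = 160.9°: √(L² − r² sin²θ) = 0.30106 m.
v = −0.0727·7.959·0.32722·[1 + 0.0727·-0.94495/0.30106] = -0.14613 m/s.
|v| = 0.14613 m/s.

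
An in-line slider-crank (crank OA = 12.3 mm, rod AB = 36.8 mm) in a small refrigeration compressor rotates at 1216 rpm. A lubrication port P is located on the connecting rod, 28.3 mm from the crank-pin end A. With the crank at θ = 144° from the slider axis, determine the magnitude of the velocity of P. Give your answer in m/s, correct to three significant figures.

0.782

ω = 127.3 rad/s.  Crank-pin speed |V_A| = rω = 1.5663 m/s, perpendicular to OA.
Rod angle: sinφ = −(r/L) sinθ ⇒ φ = -11.330°; ω_rod = −rω cosθ/√(L²−r²sin²θ) = +35.118 rad/s.
V_P = V_A + ω_rod × AP, with AP = 0.0283 m along the rod.
Components: V_Px = −rω sinθ − a·ω_rod·sinφ = -0.72538 m/s;  V_Py = rω cosθ + a·ω_rod·cosφ = -0.29268 m/s.
|V_P| = √(V_Px² + V_Py²) = 0.7822 m/s.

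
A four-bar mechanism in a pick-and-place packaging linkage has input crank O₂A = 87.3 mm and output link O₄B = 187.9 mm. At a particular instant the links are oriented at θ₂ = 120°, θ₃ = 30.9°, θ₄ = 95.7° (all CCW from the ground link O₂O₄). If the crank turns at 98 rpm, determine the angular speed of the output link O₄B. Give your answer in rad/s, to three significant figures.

5.27

ω₂ = 10.26 rad/s (from 98 rpm).
Differentiating the loop-closure r₂e^{iθ₂}+r₃e^{iθ₃}=r₁+r₄e^{iθ₄} gives r₂ω₂e^{iθ₂}+r₃ω₃e^{iθ₃}=r₄ω₄e^{iθ₄}.
Eliminating the other unknown: ω₄ = r₂ω₂ sin(θ₂−θ₃) / [r₄ sin(θ₄−θ₃)].
Numerator sine = +0.99988; denominator sine = +0.90483.
Result = 0.0873·10.26·(+0.99988) / (0.1879·(+0.90483)) = +5.2689 rad/s; magnitude 5.2689 rad/s.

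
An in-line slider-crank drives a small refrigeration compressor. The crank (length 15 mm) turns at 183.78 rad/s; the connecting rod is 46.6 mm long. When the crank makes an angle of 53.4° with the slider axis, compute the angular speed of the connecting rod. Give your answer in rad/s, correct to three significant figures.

ω = 183.8 rad/s
The rod makes angle φ with the slider axis where L sinφ = r sinθ; differentiating, L cosφ·φ̇ = r ω cosθ.
L cosφ = √(L² − r² sin²θ) = 0.045017 m.
|ω_rod| = r ω |cosθ| / √(L² − r² sin²θ) = 0.015·183.8·0.59622/0.045017 = 36.511 rad/s.

36.5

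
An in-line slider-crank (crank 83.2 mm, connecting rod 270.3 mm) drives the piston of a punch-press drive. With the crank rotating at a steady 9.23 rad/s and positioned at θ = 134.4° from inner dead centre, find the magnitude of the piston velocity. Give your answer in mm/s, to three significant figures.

428

ω = 9.23 rad/s
For an in-line slider-crank, x = r cosθ + √(L² − r² sin²θ), so v = −rω sinθ·[1 + r cosθ/√(L² − r² sin²θ)].
With r = 0.0832 m, L = 0.2703 m, θ = 134.4°: √(L² − r² sin²θ) = 0.26368 m.
v = −0.0832·9.23·0.71447·[1 + 0.0832·-0.69966/0.26368] = -0.42754 m/s.
|v| = 0.42754 m/s = 427.54 mm/s.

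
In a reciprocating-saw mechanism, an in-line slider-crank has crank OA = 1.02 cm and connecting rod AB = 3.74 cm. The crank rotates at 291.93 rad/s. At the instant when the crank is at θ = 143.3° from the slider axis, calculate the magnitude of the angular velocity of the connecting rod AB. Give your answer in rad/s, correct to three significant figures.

64.7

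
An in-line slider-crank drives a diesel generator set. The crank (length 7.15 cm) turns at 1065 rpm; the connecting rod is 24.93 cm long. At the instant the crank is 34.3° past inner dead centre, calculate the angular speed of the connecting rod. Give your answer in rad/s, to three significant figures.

ω = 111.5 rad/s (converted from 1065 rpm).
The rod makes angle φ with the slider axis where L sinφ = r sinθ; differentiating, L cosφ·φ̇ = r ω cosθ.
L cosφ = √(L² − r² sin²θ) = 0.24602 m.
|ω_rod| = r ω |cosθ| / √(L² − r² sin²θ) = 0.0715·111.5·0.82610/0.24602 = 26.776 rad/s.

26.8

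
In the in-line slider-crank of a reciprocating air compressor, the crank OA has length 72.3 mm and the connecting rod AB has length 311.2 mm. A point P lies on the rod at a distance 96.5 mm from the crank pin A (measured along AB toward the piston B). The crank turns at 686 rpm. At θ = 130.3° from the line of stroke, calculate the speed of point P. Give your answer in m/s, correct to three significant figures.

ω = 71.84 rad/s.  Crank-pin speed |V_A| = rω = 5.1939 m/s, perpendicular to OA.
Rod angle: sinφ = −(r/L) sinθ ⇒ φ = -10.206°; ω_rod = −rω cosθ/√(L²−r²sin²θ) = +10.968 rad/s.
V_P = V_A + ω_rod × AP, with AP = 0.0965 m along the rod.
Components: V_Px = −rω sinθ − a·ω_rod·sinφ = -3.7737 m/s;  V_Py = rω cosθ + a·ω_rod·cosφ = -2.3176 m/s.
|V_P| = √(V_Px² + V_Py²) = 4.4285 m/s.

4.43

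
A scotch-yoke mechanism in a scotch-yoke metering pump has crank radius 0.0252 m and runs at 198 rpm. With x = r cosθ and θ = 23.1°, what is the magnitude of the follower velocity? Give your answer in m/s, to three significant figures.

0.205

ω = 20.73 rad/s (from 198 rpm).
x = r cosθ ⇒ ẋ = −rω sinθ.
|v| = rω|sinθ| = 0.0252·20.73·|sin 23.1°| = 0.205 m/s.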